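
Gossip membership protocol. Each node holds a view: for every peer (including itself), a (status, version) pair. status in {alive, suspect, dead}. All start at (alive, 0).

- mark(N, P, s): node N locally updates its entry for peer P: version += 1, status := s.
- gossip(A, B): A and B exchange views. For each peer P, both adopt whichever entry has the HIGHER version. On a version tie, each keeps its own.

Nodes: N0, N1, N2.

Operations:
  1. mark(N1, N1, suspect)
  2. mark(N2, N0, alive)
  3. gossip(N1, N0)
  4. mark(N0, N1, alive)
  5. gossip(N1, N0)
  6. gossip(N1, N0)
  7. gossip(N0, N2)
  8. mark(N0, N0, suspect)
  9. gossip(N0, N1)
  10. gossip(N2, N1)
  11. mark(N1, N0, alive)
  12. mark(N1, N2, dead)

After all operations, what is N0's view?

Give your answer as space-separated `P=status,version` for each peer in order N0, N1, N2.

Op 1: N1 marks N1=suspect -> (suspect,v1)
Op 2: N2 marks N0=alive -> (alive,v1)
Op 3: gossip N1<->N0 -> N1.N0=(alive,v0) N1.N1=(suspect,v1) N1.N2=(alive,v0) | N0.N0=(alive,v0) N0.N1=(suspect,v1) N0.N2=(alive,v0)
Op 4: N0 marks N1=alive -> (alive,v2)
Op 5: gossip N1<->N0 -> N1.N0=(alive,v0) N1.N1=(alive,v2) N1.N2=(alive,v0) | N0.N0=(alive,v0) N0.N1=(alive,v2) N0.N2=(alive,v0)
Op 6: gossip N1<->N0 -> N1.N0=(alive,v0) N1.N1=(alive,v2) N1.N2=(alive,v0) | N0.N0=(alive,v0) N0.N1=(alive,v2) N0.N2=(alive,v0)
Op 7: gossip N0<->N2 -> N0.N0=(alive,v1) N0.N1=(alive,v2) N0.N2=(alive,v0) | N2.N0=(alive,v1) N2.N1=(alive,v2) N2.N2=(alive,v0)
Op 8: N0 marks N0=suspect -> (suspect,v2)
Op 9: gossip N0<->N1 -> N0.N0=(suspect,v2) N0.N1=(alive,v2) N0.N2=(alive,v0) | N1.N0=(suspect,v2) N1.N1=(alive,v2) N1.N2=(alive,v0)
Op 10: gossip N2<->N1 -> N2.N0=(suspect,v2) N2.N1=(alive,v2) N2.N2=(alive,v0) | N1.N0=(suspect,v2) N1.N1=(alive,v2) N1.N2=(alive,v0)
Op 11: N1 marks N0=alive -> (alive,v3)
Op 12: N1 marks N2=dead -> (dead,v1)

Answer: N0=suspect,2 N1=alive,2 N2=alive,0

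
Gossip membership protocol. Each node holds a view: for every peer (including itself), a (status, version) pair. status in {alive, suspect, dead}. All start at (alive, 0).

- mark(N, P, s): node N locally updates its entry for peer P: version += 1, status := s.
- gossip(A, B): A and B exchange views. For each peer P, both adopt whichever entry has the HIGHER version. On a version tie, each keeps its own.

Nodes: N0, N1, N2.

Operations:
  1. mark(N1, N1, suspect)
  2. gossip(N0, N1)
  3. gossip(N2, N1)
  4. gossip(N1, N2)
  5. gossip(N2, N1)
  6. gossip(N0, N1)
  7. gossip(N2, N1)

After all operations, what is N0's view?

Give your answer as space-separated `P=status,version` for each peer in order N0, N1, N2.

Answer: N0=alive,0 N1=suspect,1 N2=alive,0

Derivation:
Op 1: N1 marks N1=suspect -> (suspect,v1)
Op 2: gossip N0<->N1 -> N0.N0=(alive,v0) N0.N1=(suspect,v1) N0.N2=(alive,v0) | N1.N0=(alive,v0) N1.N1=(suspect,v1) N1.N2=(alive,v0)
Op 3: gossip N2<->N1 -> N2.N0=(alive,v0) N2.N1=(suspect,v1) N2.N2=(alive,v0) | N1.N0=(alive,v0) N1.N1=(suspect,v1) N1.N2=(alive,v0)
Op 4: gossip N1<->N2 -> N1.N0=(alive,v0) N1.N1=(suspect,v1) N1.N2=(alive,v0) | N2.N0=(alive,v0) N2.N1=(suspect,v1) N2.N2=(alive,v0)
Op 5: gossip N2<->N1 -> N2.N0=(alive,v0) N2.N1=(suspect,v1) N2.N2=(alive,v0) | N1.N0=(alive,v0) N1.N1=(suspect,v1) N1.N2=(alive,v0)
Op 6: gossip N0<->N1 -> N0.N0=(alive,v0) N0.N1=(suspect,v1) N0.N2=(alive,v0) | N1.N0=(alive,v0) N1.N1=(suspect,v1) N1.N2=(alive,v0)
Op 7: gossip N2<->N1 -> N2.N0=(alive,v0) N2.N1=(suspect,v1) N2.N2=(alive,v0) | N1.N0=(alive,v0) N1.N1=(suspect,v1) N1.N2=(alive,v0)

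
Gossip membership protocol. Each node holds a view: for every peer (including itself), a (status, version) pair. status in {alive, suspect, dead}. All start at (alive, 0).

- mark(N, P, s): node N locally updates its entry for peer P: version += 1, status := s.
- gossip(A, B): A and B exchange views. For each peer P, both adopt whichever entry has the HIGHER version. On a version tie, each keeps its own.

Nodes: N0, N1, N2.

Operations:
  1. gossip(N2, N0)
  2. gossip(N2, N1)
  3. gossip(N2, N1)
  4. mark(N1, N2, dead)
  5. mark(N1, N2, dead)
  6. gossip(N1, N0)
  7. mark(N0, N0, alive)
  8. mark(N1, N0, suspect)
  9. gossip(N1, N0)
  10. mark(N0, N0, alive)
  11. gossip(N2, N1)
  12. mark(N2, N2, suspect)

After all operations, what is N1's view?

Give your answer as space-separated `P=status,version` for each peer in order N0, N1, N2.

Op 1: gossip N2<->N0 -> N2.N0=(alive,v0) N2.N1=(alive,v0) N2.N2=(alive,v0) | N0.N0=(alive,v0) N0.N1=(alive,v0) N0.N2=(alive,v0)
Op 2: gossip N2<->N1 -> N2.N0=(alive,v0) N2.N1=(alive,v0) N2.N2=(alive,v0) | N1.N0=(alive,v0) N1.N1=(alive,v0) N1.N2=(alive,v0)
Op 3: gossip N2<->N1 -> N2.N0=(alive,v0) N2.N1=(alive,v0) N2.N2=(alive,v0) | N1.N0=(alive,v0) N1.N1=(alive,v0) N1.N2=(alive,v0)
Op 4: N1 marks N2=dead -> (dead,v1)
Op 5: N1 marks N2=dead -> (dead,v2)
Op 6: gossip N1<->N0 -> N1.N0=(alive,v0) N1.N1=(alive,v0) N1.N2=(dead,v2) | N0.N0=(alive,v0) N0.N1=(alive,v0) N0.N2=(dead,v2)
Op 7: N0 marks N0=alive -> (alive,v1)
Op 8: N1 marks N0=suspect -> (suspect,v1)
Op 9: gossip N1<->N0 -> N1.N0=(suspect,v1) N1.N1=(alive,v0) N1.N2=(dead,v2) | N0.N0=(alive,v1) N0.N1=(alive,v0) N0.N2=(dead,v2)
Op 10: N0 marks N0=alive -> (alive,v2)
Op 11: gossip N2<->N1 -> N2.N0=(suspect,v1) N2.N1=(alive,v0) N2.N2=(dead,v2) | N1.N0=(suspect,v1) N1.N1=(alive,v0) N1.N2=(dead,v2)
Op 12: N2 marks N2=suspect -> (suspect,v3)

Answer: N0=suspect,1 N1=alive,0 N2=dead,2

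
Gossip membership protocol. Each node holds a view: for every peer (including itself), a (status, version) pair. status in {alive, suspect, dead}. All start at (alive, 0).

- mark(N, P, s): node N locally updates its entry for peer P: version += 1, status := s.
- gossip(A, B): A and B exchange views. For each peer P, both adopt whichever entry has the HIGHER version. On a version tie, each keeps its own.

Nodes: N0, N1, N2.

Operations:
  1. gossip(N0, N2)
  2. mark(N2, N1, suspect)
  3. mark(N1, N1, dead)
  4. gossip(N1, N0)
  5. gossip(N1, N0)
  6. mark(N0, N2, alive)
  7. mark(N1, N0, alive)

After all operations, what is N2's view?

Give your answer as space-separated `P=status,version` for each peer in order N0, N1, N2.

Answer: N0=alive,0 N1=suspect,1 N2=alive,0

Derivation:
Op 1: gossip N0<->N2 -> N0.N0=(alive,v0) N0.N1=(alive,v0) N0.N2=(alive,v0) | N2.N0=(alive,v0) N2.N1=(alive,v0) N2.N2=(alive,v0)
Op 2: N2 marks N1=suspect -> (suspect,v1)
Op 3: N1 marks N1=dead -> (dead,v1)
Op 4: gossip N1<->N0 -> N1.N0=(alive,v0) N1.N1=(dead,v1) N1.N2=(alive,v0) | N0.N0=(alive,v0) N0.N1=(dead,v1) N0.N2=(alive,v0)
Op 5: gossip N1<->N0 -> N1.N0=(alive,v0) N1.N1=(dead,v1) N1.N2=(alive,v0) | N0.N0=(alive,v0) N0.N1=(dead,v1) N0.N2=(alive,v0)
Op 6: N0 marks N2=alive -> (alive,v1)
Op 7: N1 marks N0=alive -> (alive,v1)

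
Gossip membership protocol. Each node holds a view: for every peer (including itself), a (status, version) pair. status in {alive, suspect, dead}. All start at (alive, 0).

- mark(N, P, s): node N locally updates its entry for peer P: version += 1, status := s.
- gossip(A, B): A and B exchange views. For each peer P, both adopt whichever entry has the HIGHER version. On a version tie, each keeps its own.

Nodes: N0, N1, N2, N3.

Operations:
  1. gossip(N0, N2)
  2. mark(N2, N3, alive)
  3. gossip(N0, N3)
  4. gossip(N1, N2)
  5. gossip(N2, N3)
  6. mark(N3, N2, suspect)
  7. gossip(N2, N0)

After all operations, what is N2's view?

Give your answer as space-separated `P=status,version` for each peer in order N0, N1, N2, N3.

Answer: N0=alive,0 N1=alive,0 N2=alive,0 N3=alive,1

Derivation:
Op 1: gossip N0<->N2 -> N0.N0=(alive,v0) N0.N1=(alive,v0) N0.N2=(alive,v0) N0.N3=(alive,v0) | N2.N0=(alive,v0) N2.N1=(alive,v0) N2.N2=(alive,v0) N2.N3=(alive,v0)
Op 2: N2 marks N3=alive -> (alive,v1)
Op 3: gossip N0<->N3 -> N0.N0=(alive,v0) N0.N1=(alive,v0) N0.N2=(alive,v0) N0.N3=(alive,v0) | N3.N0=(alive,v0) N3.N1=(alive,v0) N3.N2=(alive,v0) N3.N3=(alive,v0)
Op 4: gossip N1<->N2 -> N1.N0=(alive,v0) N1.N1=(alive,v0) N1.N2=(alive,v0) N1.N3=(alive,v1) | N2.N0=(alive,v0) N2.N1=(alive,v0) N2.N2=(alive,v0) N2.N3=(alive,v1)
Op 5: gossip N2<->N3 -> N2.N0=(alive,v0) N2.N1=(alive,v0) N2.N2=(alive,v0) N2.N3=(alive,v1) | N3.N0=(alive,v0) N3.N1=(alive,v0) N3.N2=(alive,v0) N3.N3=(alive,v1)
Op 6: N3 marks N2=suspect -> (suspect,v1)
Op 7: gossip N2<->N0 -> N2.N0=(alive,v0) N2.N1=(alive,v0) N2.N2=(alive,v0) N2.N3=(alive,v1) | N0.N0=(alive,v0) N0.N1=(alive,v0) N0.N2=(alive,v0) N0.N3=(alive,v1)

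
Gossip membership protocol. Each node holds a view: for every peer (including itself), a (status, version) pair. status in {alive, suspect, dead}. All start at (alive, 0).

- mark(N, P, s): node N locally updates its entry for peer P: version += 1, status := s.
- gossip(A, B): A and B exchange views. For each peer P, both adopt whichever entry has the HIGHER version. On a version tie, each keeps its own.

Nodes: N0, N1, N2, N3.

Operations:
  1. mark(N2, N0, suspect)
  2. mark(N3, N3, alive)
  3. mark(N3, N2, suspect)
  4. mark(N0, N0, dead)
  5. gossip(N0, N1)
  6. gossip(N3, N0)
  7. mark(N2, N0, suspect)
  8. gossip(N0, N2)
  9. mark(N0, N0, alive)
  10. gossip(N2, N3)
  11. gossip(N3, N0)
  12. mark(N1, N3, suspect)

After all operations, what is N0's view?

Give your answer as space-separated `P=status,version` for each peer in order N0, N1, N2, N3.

Answer: N0=alive,3 N1=alive,0 N2=suspect,1 N3=alive,1

Derivation:
Op 1: N2 marks N0=suspect -> (suspect,v1)
Op 2: N3 marks N3=alive -> (alive,v1)
Op 3: N3 marks N2=suspect -> (suspect,v1)
Op 4: N0 marks N0=dead -> (dead,v1)
Op 5: gossip N0<->N1 -> N0.N0=(dead,v1) N0.N1=(alive,v0) N0.N2=(alive,v0) N0.N3=(alive,v0) | N1.N0=(dead,v1) N1.N1=(alive,v0) N1.N2=(alive,v0) N1.N3=(alive,v0)
Op 6: gossip N3<->N0 -> N3.N0=(dead,v1) N3.N1=(alive,v0) N3.N2=(suspect,v1) N3.N3=(alive,v1) | N0.N0=(dead,v1) N0.N1=(alive,v0) N0.N2=(suspect,v1) N0.N3=(alive,v1)
Op 7: N2 marks N0=suspect -> (suspect,v2)
Op 8: gossip N0<->N2 -> N0.N0=(suspect,v2) N0.N1=(alive,v0) N0.N2=(suspect,v1) N0.N3=(alive,v1) | N2.N0=(suspect,v2) N2.N1=(alive,v0) N2.N2=(suspect,v1) N2.N3=(alive,v1)
Op 9: N0 marks N0=alive -> (alive,v3)
Op 10: gossip N2<->N3 -> N2.N0=(suspect,v2) N2.N1=(alive,v0) N2.N2=(suspect,v1) N2.N3=(alive,v1) | N3.N0=(suspect,v2) N3.N1=(alive,v0) N3.N2=(suspect,v1) N3.N3=(alive,v1)
Op 11: gossip N3<->N0 -> N3.N0=(alive,v3) N3.N1=(alive,v0) N3.N2=(suspect,v1) N3.N3=(alive,v1) | N0.N0=(alive,v3) N0.N1=(alive,v0) N0.N2=(suspect,v1) N0.N3=(alive,v1)
Op 12: N1 marks N3=suspect -> (suspect,v1)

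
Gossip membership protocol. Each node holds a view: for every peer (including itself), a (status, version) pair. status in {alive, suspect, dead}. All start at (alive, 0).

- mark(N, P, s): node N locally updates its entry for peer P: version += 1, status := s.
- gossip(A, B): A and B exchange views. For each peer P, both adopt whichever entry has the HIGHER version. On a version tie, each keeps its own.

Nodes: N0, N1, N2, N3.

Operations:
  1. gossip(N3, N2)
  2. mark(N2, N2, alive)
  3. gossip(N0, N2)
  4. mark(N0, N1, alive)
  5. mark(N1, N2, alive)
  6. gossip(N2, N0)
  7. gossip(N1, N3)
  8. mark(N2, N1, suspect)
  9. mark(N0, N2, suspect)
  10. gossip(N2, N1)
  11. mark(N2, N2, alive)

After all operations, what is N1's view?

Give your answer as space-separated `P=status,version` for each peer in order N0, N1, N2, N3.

Op 1: gossip N3<->N2 -> N3.N0=(alive,v0) N3.N1=(alive,v0) N3.N2=(alive,v0) N3.N3=(alive,v0) | N2.N0=(alive,v0) N2.N1=(alive,v0) N2.N2=(alive,v0) N2.N3=(alive,v0)
Op 2: N2 marks N2=alive -> (alive,v1)
Op 3: gossip N0<->N2 -> N0.N0=(alive,v0) N0.N1=(alive,v0) N0.N2=(alive,v1) N0.N3=(alive,v0) | N2.N0=(alive,v0) N2.N1=(alive,v0) N2.N2=(alive,v1) N2.N3=(alive,v0)
Op 4: N0 marks N1=alive -> (alive,v1)
Op 5: N1 marks N2=alive -> (alive,v1)
Op 6: gossip N2<->N0 -> N2.N0=(alive,v0) N2.N1=(alive,v1) N2.N2=(alive,v1) N2.N3=(alive,v0) | N0.N0=(alive,v0) N0.N1=(alive,v1) N0.N2=(alive,v1) N0.N3=(alive,v0)
Op 7: gossip N1<->N3 -> N1.N0=(alive,v0) N1.N1=(alive,v0) N1.N2=(alive,v1) N1.N3=(alive,v0) | N3.N0=(alive,v0) N3.N1=(alive,v0) N3.N2=(alive,v1) N3.N3=(alive,v0)
Op 8: N2 marks N1=suspect -> (suspect,v2)
Op 9: N0 marks N2=suspect -> (suspect,v2)
Op 10: gossip N2<->N1 -> N2.N0=(alive,v0) N2.N1=(suspect,v2) N2.N2=(alive,v1) N2.N3=(alive,v0) | N1.N0=(alive,v0) N1.N1=(suspect,v2) N1.N2=(alive,v1) N1.N3=(alive,v0)
Op 11: N2 marks N2=alive -> (alive,v2)

Answer: N0=alive,0 N1=suspect,2 N2=alive,1 N3=alive,0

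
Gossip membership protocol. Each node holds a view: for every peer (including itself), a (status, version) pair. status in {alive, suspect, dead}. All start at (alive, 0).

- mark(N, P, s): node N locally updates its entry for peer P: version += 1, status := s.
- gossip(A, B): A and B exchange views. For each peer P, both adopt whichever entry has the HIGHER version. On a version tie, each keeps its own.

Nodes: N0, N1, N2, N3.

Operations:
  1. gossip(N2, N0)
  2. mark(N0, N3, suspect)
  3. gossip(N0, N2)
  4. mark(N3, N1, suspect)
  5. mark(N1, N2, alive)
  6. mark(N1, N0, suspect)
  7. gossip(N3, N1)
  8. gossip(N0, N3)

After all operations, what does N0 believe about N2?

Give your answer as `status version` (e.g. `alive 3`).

Answer: alive 1

Derivation:
Op 1: gossip N2<->N0 -> N2.N0=(alive,v0) N2.N1=(alive,v0) N2.N2=(alive,v0) N2.N3=(alive,v0) | N0.N0=(alive,v0) N0.N1=(alive,v0) N0.N2=(alive,v0) N0.N3=(alive,v0)
Op 2: N0 marks N3=suspect -> (suspect,v1)
Op 3: gossip N0<->N2 -> N0.N0=(alive,v0) N0.N1=(alive,v0) N0.N2=(alive,v0) N0.N3=(suspect,v1) | N2.N0=(alive,v0) N2.N1=(alive,v0) N2.N2=(alive,v0) N2.N3=(suspect,v1)
Op 4: N3 marks N1=suspect -> (suspect,v1)
Op 5: N1 marks N2=alive -> (alive,v1)
Op 6: N1 marks N0=suspect -> (suspect,v1)
Op 7: gossip N3<->N1 -> N3.N0=(suspect,v1) N3.N1=(suspect,v1) N3.N2=(alive,v1) N3.N3=(alive,v0) | N1.N0=(suspect,v1) N1.N1=(suspect,v1) N1.N2=(alive,v1) N1.N3=(alive,v0)
Op 8: gossip N0<->N3 -> N0.N0=(suspect,v1) N0.N1=(suspect,v1) N0.N2=(alive,v1) N0.N3=(suspect,v1) | N3.N0=(suspect,v1) N3.N1=(suspect,v1) N3.N2=(alive,v1) N3.N3=(suspect,v1)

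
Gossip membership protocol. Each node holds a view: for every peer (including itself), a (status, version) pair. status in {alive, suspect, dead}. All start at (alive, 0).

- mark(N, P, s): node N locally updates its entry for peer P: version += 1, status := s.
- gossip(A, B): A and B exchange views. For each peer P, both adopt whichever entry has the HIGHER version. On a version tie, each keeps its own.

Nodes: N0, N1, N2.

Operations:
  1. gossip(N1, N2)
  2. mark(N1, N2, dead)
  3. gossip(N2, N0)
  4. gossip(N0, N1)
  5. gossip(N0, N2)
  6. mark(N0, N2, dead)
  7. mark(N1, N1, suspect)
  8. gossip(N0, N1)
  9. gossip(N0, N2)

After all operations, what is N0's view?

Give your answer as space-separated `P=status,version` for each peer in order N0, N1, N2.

Answer: N0=alive,0 N1=suspect,1 N2=dead,2

Derivation:
Op 1: gossip N1<->N2 -> N1.N0=(alive,v0) N1.N1=(alive,v0) N1.N2=(alive,v0) | N2.N0=(alive,v0) N2.N1=(alive,v0) N2.N2=(alive,v0)
Op 2: N1 marks N2=dead -> (dead,v1)
Op 3: gossip N2<->N0 -> N2.N0=(alive,v0) N2.N1=(alive,v0) N2.N2=(alive,v0) | N0.N0=(alive,v0) N0.N1=(alive,v0) N0.N2=(alive,v0)
Op 4: gossip N0<->N1 -> N0.N0=(alive,v0) N0.N1=(alive,v0) N0.N2=(dead,v1) | N1.N0=(alive,v0) N1.N1=(alive,v0) N1.N2=(dead,v1)
Op 5: gossip N0<->N2 -> N0.N0=(alive,v0) N0.N1=(alive,v0) N0.N2=(dead,v1) | N2.N0=(alive,v0) N2.N1=(alive,v0) N2.N2=(dead,v1)
Op 6: N0 marks N2=dead -> (dead,v2)
Op 7: N1 marks N1=suspect -> (suspect,v1)
Op 8: gossip N0<->N1 -> N0.N0=(alive,v0) N0.N1=(suspect,v1) N0.N2=(dead,v2) | N1.N0=(alive,v0) N1.N1=(suspect,v1) N1.N2=(dead,v2)
Op 9: gossip N0<->N2 -> N0.N0=(alive,v0) N0.N1=(suspect,v1) N0.N2=(dead,v2) | N2.N0=(alive,v0) N2.N1=(suspect,v1) N2.N2=(dead,v2)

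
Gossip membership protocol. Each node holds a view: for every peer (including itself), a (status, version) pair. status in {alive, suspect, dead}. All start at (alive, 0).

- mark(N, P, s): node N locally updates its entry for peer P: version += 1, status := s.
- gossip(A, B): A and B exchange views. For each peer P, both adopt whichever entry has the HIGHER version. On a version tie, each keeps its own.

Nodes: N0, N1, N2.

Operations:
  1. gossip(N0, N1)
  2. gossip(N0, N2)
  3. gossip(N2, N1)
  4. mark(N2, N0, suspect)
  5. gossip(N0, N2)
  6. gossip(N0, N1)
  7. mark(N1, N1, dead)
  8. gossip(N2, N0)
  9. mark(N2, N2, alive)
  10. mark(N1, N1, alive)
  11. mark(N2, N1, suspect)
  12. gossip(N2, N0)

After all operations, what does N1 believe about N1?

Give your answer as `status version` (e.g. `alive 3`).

Answer: alive 2

Derivation:
Op 1: gossip N0<->N1 -> N0.N0=(alive,v0) N0.N1=(alive,v0) N0.N2=(alive,v0) | N1.N0=(alive,v0) N1.N1=(alive,v0) N1.N2=(alive,v0)
Op 2: gossip N0<->N2 -> N0.N0=(alive,v0) N0.N1=(alive,v0) N0.N2=(alive,v0) | N2.N0=(alive,v0) N2.N1=(alive,v0) N2.N2=(alive,v0)
Op 3: gossip N2<->N1 -> N2.N0=(alive,v0) N2.N1=(alive,v0) N2.N2=(alive,v0) | N1.N0=(alive,v0) N1.N1=(alive,v0) N1.N2=(alive,v0)
Op 4: N2 marks N0=suspect -> (suspect,v1)
Op 5: gossip N0<->N2 -> N0.N0=(suspect,v1) N0.N1=(alive,v0) N0.N2=(alive,v0) | N2.N0=(suspect,v1) N2.N1=(alive,v0) N2.N2=(alive,v0)
Op 6: gossip N0<->N1 -> N0.N0=(suspect,v1) N0.N1=(alive,v0) N0.N2=(alive,v0) | N1.N0=(suspect,v1) N1.N1=(alive,v0) N1.N2=(alive,v0)
Op 7: N1 marks N1=dead -> (dead,v1)
Op 8: gossip N2<->N0 -> N2.N0=(suspect,v1) N2.N1=(alive,v0) N2.N2=(alive,v0) | N0.N0=(suspect,v1) N0.N1=(alive,v0) N0.N2=(alive,v0)
Op 9: N2 marks N2=alive -> (alive,v1)
Op 10: N1 marks N1=alive -> (alive,v2)
Op 11: N2 marks N1=suspect -> (suspect,v1)
Op 12: gossip N2<->N0 -> N2.N0=(suspect,v1) N2.N1=(suspect,v1) N2.N2=(alive,v1) | N0.N0=(suspect,v1) N0.N1=(suspect,v1) N0.N2=(alive,v1)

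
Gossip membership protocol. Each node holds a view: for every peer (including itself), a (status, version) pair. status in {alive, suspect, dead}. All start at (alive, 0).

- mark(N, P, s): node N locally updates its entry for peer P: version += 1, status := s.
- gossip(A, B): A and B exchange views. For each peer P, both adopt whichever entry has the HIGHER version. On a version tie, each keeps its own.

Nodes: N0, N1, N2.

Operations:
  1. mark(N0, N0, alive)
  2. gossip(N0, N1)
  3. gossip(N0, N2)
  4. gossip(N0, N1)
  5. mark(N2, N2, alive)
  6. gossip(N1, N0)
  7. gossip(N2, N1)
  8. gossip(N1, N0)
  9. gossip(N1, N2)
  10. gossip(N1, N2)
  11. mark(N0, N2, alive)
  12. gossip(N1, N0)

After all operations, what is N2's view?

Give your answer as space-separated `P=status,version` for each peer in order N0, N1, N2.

Op 1: N0 marks N0=alive -> (alive,v1)
Op 2: gossip N0<->N1 -> N0.N0=(alive,v1) N0.N1=(alive,v0) N0.N2=(alive,v0) | N1.N0=(alive,v1) N1.N1=(alive,v0) N1.N2=(alive,v0)
Op 3: gossip N0<->N2 -> N0.N0=(alive,v1) N0.N1=(alive,v0) N0.N2=(alive,v0) | N2.N0=(alive,v1) N2.N1=(alive,v0) N2.N2=(alive,v0)
Op 4: gossip N0<->N1 -> N0.N0=(alive,v1) N0.N1=(alive,v0) N0.N2=(alive,v0) | N1.N0=(alive,v1) N1.N1=(alive,v0) N1.N2=(alive,v0)
Op 5: N2 marks N2=alive -> (alive,v1)
Op 6: gossip N1<->N0 -> N1.N0=(alive,v1) N1.N1=(alive,v0) N1.N2=(alive,v0) | N0.N0=(alive,v1) N0.N1=(alive,v0) N0.N2=(alive,v0)
Op 7: gossip N2<->N1 -> N2.N0=(alive,v1) N2.N1=(alive,v0) N2.N2=(alive,v1) | N1.N0=(alive,v1) N1.N1=(alive,v0) N1.N2=(alive,v1)
Op 8: gossip N1<->N0 -> N1.N0=(alive,v1) N1.N1=(alive,v0) N1.N2=(alive,v1) | N0.N0=(alive,v1) N0.N1=(alive,v0) N0.N2=(alive,v1)
Op 9: gossip N1<->N2 -> N1.N0=(alive,v1) N1.N1=(alive,v0) N1.N2=(alive,v1) | N2.N0=(alive,v1) N2.N1=(alive,v0) N2.N2=(alive,v1)
Op 10: gossip N1<->N2 -> N1.N0=(alive,v1) N1.N1=(alive,v0) N1.N2=(alive,v1) | N2.N0=(alive,v1) N2.N1=(alive,v0) N2.N2=(alive,v1)
Op 11: N0 marks N2=alive -> (alive,v2)
Op 12: gossip N1<->N0 -> N1.N0=(alive,v1) N1.N1=(alive,v0) N1.N2=(alive,v2) | N0.N0=(alive,v1) N0.N1=(alive,v0) N0.N2=(alive,v2)

Answer: N0=alive,1 N1=alive,0 N2=alive,1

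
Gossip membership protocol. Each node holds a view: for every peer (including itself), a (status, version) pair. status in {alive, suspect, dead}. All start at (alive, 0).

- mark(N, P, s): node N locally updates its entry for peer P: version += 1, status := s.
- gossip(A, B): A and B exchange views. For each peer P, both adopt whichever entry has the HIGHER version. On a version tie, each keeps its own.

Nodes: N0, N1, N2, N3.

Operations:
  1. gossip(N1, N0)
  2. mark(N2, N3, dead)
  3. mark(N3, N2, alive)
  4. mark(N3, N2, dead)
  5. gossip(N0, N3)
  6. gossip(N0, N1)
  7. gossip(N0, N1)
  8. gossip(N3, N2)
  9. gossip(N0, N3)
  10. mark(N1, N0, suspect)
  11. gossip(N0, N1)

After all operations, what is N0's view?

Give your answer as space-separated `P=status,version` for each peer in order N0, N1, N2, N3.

Op 1: gossip N1<->N0 -> N1.N0=(alive,v0) N1.N1=(alive,v0) N1.N2=(alive,v0) N1.N3=(alive,v0) | N0.N0=(alive,v0) N0.N1=(alive,v0) N0.N2=(alive,v0) N0.N3=(alive,v0)
Op 2: N2 marks N3=dead -> (dead,v1)
Op 3: N3 marks N2=alive -> (alive,v1)
Op 4: N3 marks N2=dead -> (dead,v2)
Op 5: gossip N0<->N3 -> N0.N0=(alive,v0) N0.N1=(alive,v0) N0.N2=(dead,v2) N0.N3=(alive,v0) | N3.N0=(alive,v0) N3.N1=(alive,v0) N3.N2=(dead,v2) N3.N3=(alive,v0)
Op 6: gossip N0<->N1 -> N0.N0=(alive,v0) N0.N1=(alive,v0) N0.N2=(dead,v2) N0.N3=(alive,v0) | N1.N0=(alive,v0) N1.N1=(alive,v0) N1.N2=(dead,v2) N1.N3=(alive,v0)
Op 7: gossip N0<->N1 -> N0.N0=(alive,v0) N0.N1=(alive,v0) N0.N2=(dead,v2) N0.N3=(alive,v0) | N1.N0=(alive,v0) N1.N1=(alive,v0) N1.N2=(dead,v2) N1.N3=(alive,v0)
Op 8: gossip N3<->N2 -> N3.N0=(alive,v0) N3.N1=(alive,v0) N3.N2=(dead,v2) N3.N3=(dead,v1) | N2.N0=(alive,v0) N2.N1=(alive,v0) N2.N2=(dead,v2) N2.N3=(dead,v1)
Op 9: gossip N0<->N3 -> N0.N0=(alive,v0) N0.N1=(alive,v0) N0.N2=(dead,v2) N0.N3=(dead,v1) | N3.N0=(alive,v0) N3.N1=(alive,v0) N3.N2=(dead,v2) N3.N3=(dead,v1)
Op 10: N1 marks N0=suspect -> (suspect,v1)
Op 11: gossip N0<->N1 -> N0.N0=(suspect,v1) N0.N1=(alive,v0) N0.N2=(dead,v2) N0.N3=(dead,v1) | N1.N0=(suspect,v1) N1.N1=(alive,v0) N1.N2=(dead,v2) N1.N3=(dead,v1)

Answer: N0=suspect,1 N1=alive,0 N2=dead,2 N3=dead,1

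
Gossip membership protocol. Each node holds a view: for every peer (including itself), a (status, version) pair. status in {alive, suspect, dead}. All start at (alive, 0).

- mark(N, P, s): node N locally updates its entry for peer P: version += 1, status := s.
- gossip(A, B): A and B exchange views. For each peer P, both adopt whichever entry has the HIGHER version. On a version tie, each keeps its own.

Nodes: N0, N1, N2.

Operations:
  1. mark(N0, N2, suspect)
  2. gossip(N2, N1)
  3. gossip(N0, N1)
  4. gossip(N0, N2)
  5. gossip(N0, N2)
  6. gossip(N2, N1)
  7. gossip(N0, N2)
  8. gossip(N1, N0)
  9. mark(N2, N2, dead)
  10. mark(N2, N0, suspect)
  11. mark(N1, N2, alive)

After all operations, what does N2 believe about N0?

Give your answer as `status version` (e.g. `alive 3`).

Answer: suspect 1

Derivation:
Op 1: N0 marks N2=suspect -> (suspect,v1)
Op 2: gossip N2<->N1 -> N2.N0=(alive,v0) N2.N1=(alive,v0) N2.N2=(alive,v0) | N1.N0=(alive,v0) N1.N1=(alive,v0) N1.N2=(alive,v0)
Op 3: gossip N0<->N1 -> N0.N0=(alive,v0) N0.N1=(alive,v0) N0.N2=(suspect,v1) | N1.N0=(alive,v0) N1.N1=(alive,v0) N1.N2=(suspect,v1)
Op 4: gossip N0<->N2 -> N0.N0=(alive,v0) N0.N1=(alive,v0) N0.N2=(suspect,v1) | N2.N0=(alive,v0) N2.N1=(alive,v0) N2.N2=(suspect,v1)
Op 5: gossip N0<->N2 -> N0.N0=(alive,v0) N0.N1=(alive,v0) N0.N2=(suspect,v1) | N2.N0=(alive,v0) N2.N1=(alive,v0) N2.N2=(suspect,v1)
Op 6: gossip N2<->N1 -> N2.N0=(alive,v0) N2.N1=(alive,v0) N2.N2=(suspect,v1) | N1.N0=(alive,v0) N1.N1=(alive,v0) N1.N2=(suspect,v1)
Op 7: gossip N0<->N2 -> N0.N0=(alive,v0) N0.N1=(alive,v0) N0.N2=(suspect,v1) | N2.N0=(alive,v0) N2.N1=(alive,v0) N2.N2=(suspect,v1)
Op 8: gossip N1<->N0 -> N1.N0=(alive,v0) N1.N1=(alive,v0) N1.N2=(suspect,v1) | N0.N0=(alive,v0) N0.N1=(alive,v0) N0.N2=(suspect,v1)
Op 9: N2 marks N2=dead -> (dead,v2)
Op 10: N2 marks N0=suspect -> (suspect,v1)
Op 11: N1 marks N2=alive -> (alive,v2)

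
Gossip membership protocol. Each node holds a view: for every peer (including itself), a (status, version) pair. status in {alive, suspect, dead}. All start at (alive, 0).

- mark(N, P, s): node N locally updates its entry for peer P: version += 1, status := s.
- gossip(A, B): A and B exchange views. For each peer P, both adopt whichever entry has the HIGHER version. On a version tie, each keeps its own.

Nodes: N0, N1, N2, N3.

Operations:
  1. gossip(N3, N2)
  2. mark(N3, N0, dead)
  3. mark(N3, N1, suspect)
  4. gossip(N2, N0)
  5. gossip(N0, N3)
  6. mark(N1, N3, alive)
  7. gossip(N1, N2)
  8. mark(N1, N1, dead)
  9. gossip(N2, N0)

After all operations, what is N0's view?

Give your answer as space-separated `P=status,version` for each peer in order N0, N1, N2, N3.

Op 1: gossip N3<->N2 -> N3.N0=(alive,v0) N3.N1=(alive,v0) N3.N2=(alive,v0) N3.N3=(alive,v0) | N2.N0=(alive,v0) N2.N1=(alive,v0) N2.N2=(alive,v0) N2.N3=(alive,v0)
Op 2: N3 marks N0=dead -> (dead,v1)
Op 3: N3 marks N1=suspect -> (suspect,v1)
Op 4: gossip N2<->N0 -> N2.N0=(alive,v0) N2.N1=(alive,v0) N2.N2=(alive,v0) N2.N3=(alive,v0) | N0.N0=(alive,v0) N0.N1=(alive,v0) N0.N2=(alive,v0) N0.N3=(alive,v0)
Op 5: gossip N0<->N3 -> N0.N0=(dead,v1) N0.N1=(suspect,v1) N0.N2=(alive,v0) N0.N3=(alive,v0) | N3.N0=(dead,v1) N3.N1=(suspect,v1) N3.N2=(alive,v0) N3.N3=(alive,v0)
Op 6: N1 marks N3=alive -> (alive,v1)
Op 7: gossip N1<->N2 -> N1.N0=(alive,v0) N1.N1=(alive,v0) N1.N2=(alive,v0) N1.N3=(alive,v1) | N2.N0=(alive,v0) N2.N1=(alive,v0) N2.N2=(alive,v0) N2.N3=(alive,v1)
Op 8: N1 marks N1=dead -> (dead,v1)
Op 9: gossip N2<->N0 -> N2.N0=(dead,v1) N2.N1=(suspect,v1) N2.N2=(alive,v0) N2.N3=(alive,v1) | N0.N0=(dead,v1) N0.N1=(suspect,v1) N0.N2=(alive,v0) N0.N3=(alive,v1)

Answer: N0=dead,1 N1=suspect,1 N2=alive,0 N3=alive,1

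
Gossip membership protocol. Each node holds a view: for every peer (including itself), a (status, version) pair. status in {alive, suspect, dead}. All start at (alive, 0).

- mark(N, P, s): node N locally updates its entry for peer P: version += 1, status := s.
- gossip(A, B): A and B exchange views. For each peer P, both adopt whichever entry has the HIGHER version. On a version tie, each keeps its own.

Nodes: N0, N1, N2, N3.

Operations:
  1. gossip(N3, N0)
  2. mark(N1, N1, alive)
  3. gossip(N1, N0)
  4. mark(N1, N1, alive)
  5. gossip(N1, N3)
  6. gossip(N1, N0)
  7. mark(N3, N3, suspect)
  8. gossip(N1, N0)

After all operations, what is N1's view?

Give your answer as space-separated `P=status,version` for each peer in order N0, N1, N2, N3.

Answer: N0=alive,0 N1=alive,2 N2=alive,0 N3=alive,0

Derivation:
Op 1: gossip N3<->N0 -> N3.N0=(alive,v0) N3.N1=(alive,v0) N3.N2=(alive,v0) N3.N3=(alive,v0) | N0.N0=(alive,v0) N0.N1=(alive,v0) N0.N2=(alive,v0) N0.N3=(alive,v0)
Op 2: N1 marks N1=alive -> (alive,v1)
Op 3: gossip N1<->N0 -> N1.N0=(alive,v0) N1.N1=(alive,v1) N1.N2=(alive,v0) N1.N3=(alive,v0) | N0.N0=(alive,v0) N0.N1=(alive,v1) N0.N2=(alive,v0) N0.N3=(alive,v0)
Op 4: N1 marks N1=alive -> (alive,v2)
Op 5: gossip N1<->N3 -> N1.N0=(alive,v0) N1.N1=(alive,v2) N1.N2=(alive,v0) N1.N3=(alive,v0) | N3.N0=(alive,v0) N3.N1=(alive,v2) N3.N2=(alive,v0) N3.N3=(alive,v0)
Op 6: gossip N1<->N0 -> N1.N0=(alive,v0) N1.N1=(alive,v2) N1.N2=(alive,v0) N1.N3=(alive,v0) | N0.N0=(alive,v0) N0.N1=(alive,v2) N0.N2=(alive,v0) N0.N3=(alive,v0)
Op 7: N3 marks N3=suspect -> (suspect,v1)
Op 8: gossip N1<->N0 -> N1.N0=(alive,v0) N1.N1=(alive,v2) N1.N2=(alive,v0) N1.N3=(alive,v0) | N0.N0=(alive,v0) N0.N1=(alive,v2) N0.N2=(alive,v0) N0.N3=(alive,v0)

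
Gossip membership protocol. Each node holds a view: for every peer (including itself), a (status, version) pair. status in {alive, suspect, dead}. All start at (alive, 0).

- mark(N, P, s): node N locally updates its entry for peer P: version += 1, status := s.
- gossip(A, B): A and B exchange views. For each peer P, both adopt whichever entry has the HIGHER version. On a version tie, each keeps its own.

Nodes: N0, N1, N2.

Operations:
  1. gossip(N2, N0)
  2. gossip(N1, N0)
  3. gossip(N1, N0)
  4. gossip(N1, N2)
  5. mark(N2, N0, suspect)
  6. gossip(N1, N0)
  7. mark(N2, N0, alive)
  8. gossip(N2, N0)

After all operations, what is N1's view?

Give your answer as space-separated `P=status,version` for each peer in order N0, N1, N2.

Op 1: gossip N2<->N0 -> N2.N0=(alive,v0) N2.N1=(alive,v0) N2.N2=(alive,v0) | N0.N0=(alive,v0) N0.N1=(alive,v0) N0.N2=(alive,v0)
Op 2: gossip N1<->N0 -> N1.N0=(alive,v0) N1.N1=(alive,v0) N1.N2=(alive,v0) | N0.N0=(alive,v0) N0.N1=(alive,v0) N0.N2=(alive,v0)
Op 3: gossip N1<->N0 -> N1.N0=(alive,v0) N1.N1=(alive,v0) N1.N2=(alive,v0) | N0.N0=(alive,v0) N0.N1=(alive,v0) N0.N2=(alive,v0)
Op 4: gossip N1<->N2 -> N1.N0=(alive,v0) N1.N1=(alive,v0) N1.N2=(alive,v0) | N2.N0=(alive,v0) N2.N1=(alive,v0) N2.N2=(alive,v0)
Op 5: N2 marks N0=suspect -> (suspect,v1)
Op 6: gossip N1<->N0 -> N1.N0=(alive,v0) N1.N1=(alive,v0) N1.N2=(alive,v0) | N0.N0=(alive,v0) N0.N1=(alive,v0) N0.N2=(alive,v0)
Op 7: N2 marks N0=alive -> (alive,v2)
Op 8: gossip N2<->N0 -> N2.N0=(alive,v2) N2.N1=(alive,v0) N2.N2=(alive,v0) | N0.N0=(alive,v2) N0.N1=(alive,v0) N0.N2=(alive,v0)

Answer: N0=alive,0 N1=alive,0 N2=alive,0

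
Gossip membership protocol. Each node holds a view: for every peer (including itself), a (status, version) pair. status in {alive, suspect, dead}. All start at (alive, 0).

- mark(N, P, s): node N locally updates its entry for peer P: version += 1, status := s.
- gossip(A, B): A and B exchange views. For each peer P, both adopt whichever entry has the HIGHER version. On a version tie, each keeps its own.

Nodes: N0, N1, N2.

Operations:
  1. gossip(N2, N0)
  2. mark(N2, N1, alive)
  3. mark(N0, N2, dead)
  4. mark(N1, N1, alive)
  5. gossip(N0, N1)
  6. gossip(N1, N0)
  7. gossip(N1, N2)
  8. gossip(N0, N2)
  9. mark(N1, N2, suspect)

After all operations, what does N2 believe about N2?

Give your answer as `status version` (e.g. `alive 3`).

Answer: dead 1

Derivation:
Op 1: gossip N2<->N0 -> N2.N0=(alive,v0) N2.N1=(alive,v0) N2.N2=(alive,v0) | N0.N0=(alive,v0) N0.N1=(alive,v0) N0.N2=(alive,v0)
Op 2: N2 marks N1=alive -> (alive,v1)
Op 3: N0 marks N2=dead -> (dead,v1)
Op 4: N1 marks N1=alive -> (alive,v1)
Op 5: gossip N0<->N1 -> N0.N0=(alive,v0) N0.N1=(alive,v1) N0.N2=(dead,v1) | N1.N0=(alive,v0) N1.N1=(alive,v1) N1.N2=(dead,v1)
Op 6: gossip N1<->N0 -> N1.N0=(alive,v0) N1.N1=(alive,v1) N1.N2=(dead,v1) | N0.N0=(alive,v0) N0.N1=(alive,v1) N0.N2=(dead,v1)
Op 7: gossip N1<->N2 -> N1.N0=(alive,v0) N1.N1=(alive,v1) N1.N2=(dead,v1) | N2.N0=(alive,v0) N2.N1=(alive,v1) N2.N2=(dead,v1)
Op 8: gossip N0<->N2 -> N0.N0=(alive,v0) N0.N1=(alive,v1) N0.N2=(dead,v1) | N2.N0=(alive,v0) N2.N1=(alive,v1) N2.N2=(dead,v1)
Op 9: N1 marks N2=suspect -> (suspect,v2)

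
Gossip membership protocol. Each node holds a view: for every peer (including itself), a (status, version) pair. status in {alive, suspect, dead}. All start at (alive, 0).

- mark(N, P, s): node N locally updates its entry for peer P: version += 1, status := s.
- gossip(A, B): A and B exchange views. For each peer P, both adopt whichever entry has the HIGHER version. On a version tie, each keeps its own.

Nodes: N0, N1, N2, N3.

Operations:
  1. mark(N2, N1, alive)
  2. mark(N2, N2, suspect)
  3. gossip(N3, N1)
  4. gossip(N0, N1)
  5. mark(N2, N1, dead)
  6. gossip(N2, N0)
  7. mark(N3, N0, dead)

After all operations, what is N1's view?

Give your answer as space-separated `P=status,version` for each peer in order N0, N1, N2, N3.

Answer: N0=alive,0 N1=alive,0 N2=alive,0 N3=alive,0

Derivation:
Op 1: N2 marks N1=alive -> (alive,v1)
Op 2: N2 marks N2=suspect -> (suspect,v1)
Op 3: gossip N3<->N1 -> N3.N0=(alive,v0) N3.N1=(alive,v0) N3.N2=(alive,v0) N3.N3=(alive,v0) | N1.N0=(alive,v0) N1.N1=(alive,v0) N1.N2=(alive,v0) N1.N3=(alive,v0)
Op 4: gossip N0<->N1 -> N0.N0=(alive,v0) N0.N1=(alive,v0) N0.N2=(alive,v0) N0.N3=(alive,v0) | N1.N0=(alive,v0) N1.N1=(alive,v0) N1.N2=(alive,v0) N1.N3=(alive,v0)
Op 5: N2 marks N1=dead -> (dead,v2)
Op 6: gossip N2<->N0 -> N2.N0=(alive,v0) N2.N1=(dead,v2) N2.N2=(suspect,v1) N2.N3=(alive,v0) | N0.N0=(alive,v0) N0.N1=(dead,v2) N0.N2=(suspect,v1) N0.N3=(alive,v0)
Op 7: N3 marks N0=dead -> (dead,v1)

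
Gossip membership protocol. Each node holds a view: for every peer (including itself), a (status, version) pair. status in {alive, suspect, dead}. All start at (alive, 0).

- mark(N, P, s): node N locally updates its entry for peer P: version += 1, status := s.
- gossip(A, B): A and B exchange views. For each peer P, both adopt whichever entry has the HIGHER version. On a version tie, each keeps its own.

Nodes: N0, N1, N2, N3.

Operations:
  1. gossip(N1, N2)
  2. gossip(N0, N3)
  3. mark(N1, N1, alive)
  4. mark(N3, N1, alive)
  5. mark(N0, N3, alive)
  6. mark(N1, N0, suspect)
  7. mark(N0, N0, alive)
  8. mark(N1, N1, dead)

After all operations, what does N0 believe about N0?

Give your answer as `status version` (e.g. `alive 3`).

Op 1: gossip N1<->N2 -> N1.N0=(alive,v0) N1.N1=(alive,v0) N1.N2=(alive,v0) N1.N3=(alive,v0) | N2.N0=(alive,v0) N2.N1=(alive,v0) N2.N2=(alive,v0) N2.N3=(alive,v0)
Op 2: gossip N0<->N3 -> N0.N0=(alive,v0) N0.N1=(alive,v0) N0.N2=(alive,v0) N0.N3=(alive,v0) | N3.N0=(alive,v0) N3.N1=(alive,v0) N3.N2=(alive,v0) N3.N3=(alive,v0)
Op 3: N1 marks N1=alive -> (alive,v1)
Op 4: N3 marks N1=alive -> (alive,v1)
Op 5: N0 marks N3=alive -> (alive,v1)
Op 6: N1 marks N0=suspect -> (suspect,v1)
Op 7: N0 marks N0=alive -> (alive,v1)
Op 8: N1 marks N1=dead -> (dead,v2)

Answer: alive 1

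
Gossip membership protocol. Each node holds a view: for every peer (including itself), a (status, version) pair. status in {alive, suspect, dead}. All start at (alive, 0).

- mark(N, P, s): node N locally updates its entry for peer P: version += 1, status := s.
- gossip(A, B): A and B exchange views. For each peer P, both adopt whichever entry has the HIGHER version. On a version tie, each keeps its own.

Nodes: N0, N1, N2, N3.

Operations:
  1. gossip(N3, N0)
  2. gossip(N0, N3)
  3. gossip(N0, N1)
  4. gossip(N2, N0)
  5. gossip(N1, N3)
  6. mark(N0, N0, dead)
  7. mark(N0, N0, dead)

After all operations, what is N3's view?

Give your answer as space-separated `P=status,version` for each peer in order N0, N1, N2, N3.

Op 1: gossip N3<->N0 -> N3.N0=(alive,v0) N3.N1=(alive,v0) N3.N2=(alive,v0) N3.N3=(alive,v0) | N0.N0=(alive,v0) N0.N1=(alive,v0) N0.N2=(alive,v0) N0.N3=(alive,v0)
Op 2: gossip N0<->N3 -> N0.N0=(alive,v0) N0.N1=(alive,v0) N0.N2=(alive,v0) N0.N3=(alive,v0) | N3.N0=(alive,v0) N3.N1=(alive,v0) N3.N2=(alive,v0) N3.N3=(alive,v0)
Op 3: gossip N0<->N1 -> N0.N0=(alive,v0) N0.N1=(alive,v0) N0.N2=(alive,v0) N0.N3=(alive,v0) | N1.N0=(alive,v0) N1.N1=(alive,v0) N1.N2=(alive,v0) N1.N3=(alive,v0)
Op 4: gossip N2<->N0 -> N2.N0=(alive,v0) N2.N1=(alive,v0) N2.N2=(alive,v0) N2.N3=(alive,v0) | N0.N0=(alive,v0) N0.N1=(alive,v0) N0.N2=(alive,v0) N0.N3=(alive,v0)
Op 5: gossip N1<->N3 -> N1.N0=(alive,v0) N1.N1=(alive,v0) N1.N2=(alive,v0) N1.N3=(alive,v0) | N3.N0=(alive,v0) N3.N1=(alive,v0) N3.N2=(alive,v0) N3.N3=(alive,v0)
Op 6: N0 marks N0=dead -> (dead,v1)
Op 7: N0 marks N0=dead -> (dead,v2)

Answer: N0=alive,0 N1=alive,0 N2=alive,0 N3=alive,0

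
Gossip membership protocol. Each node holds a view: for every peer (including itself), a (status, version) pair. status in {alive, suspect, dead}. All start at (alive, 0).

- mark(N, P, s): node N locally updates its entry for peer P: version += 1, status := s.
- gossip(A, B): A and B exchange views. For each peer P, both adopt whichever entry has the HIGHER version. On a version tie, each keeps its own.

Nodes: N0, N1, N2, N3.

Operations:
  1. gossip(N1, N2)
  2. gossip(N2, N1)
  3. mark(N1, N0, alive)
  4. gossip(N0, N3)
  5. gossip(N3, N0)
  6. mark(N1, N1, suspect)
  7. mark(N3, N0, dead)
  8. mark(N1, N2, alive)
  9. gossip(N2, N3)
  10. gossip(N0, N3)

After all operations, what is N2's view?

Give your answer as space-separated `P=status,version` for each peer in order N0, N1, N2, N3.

Answer: N0=dead,1 N1=alive,0 N2=alive,0 N3=alive,0

Derivation:
Op 1: gossip N1<->N2 -> N1.N0=(alive,v0) N1.N1=(alive,v0) N1.N2=(alive,v0) N1.N3=(alive,v0) | N2.N0=(alive,v0) N2.N1=(alive,v0) N2.N2=(alive,v0) N2.N3=(alive,v0)
Op 2: gossip N2<->N1 -> N2.N0=(alive,v0) N2.N1=(alive,v0) N2.N2=(alive,v0) N2.N3=(alive,v0) | N1.N0=(alive,v0) N1.N1=(alive,v0) N1.N2=(alive,v0) N1.N3=(alive,v0)
Op 3: N1 marks N0=alive -> (alive,v1)
Op 4: gossip N0<->N3 -> N0.N0=(alive,v0) N0.N1=(alive,v0) N0.N2=(alive,v0) N0.N3=(alive,v0) | N3.N0=(alive,v0) N3.N1=(alive,v0) N3.N2=(alive,v0) N3.N3=(alive,v0)
Op 5: gossip N3<->N0 -> N3.N0=(alive,v0) N3.N1=(alive,v0) N3.N2=(alive,v0) N3.N3=(alive,v0) | N0.N0=(alive,v0) N0.N1=(alive,v0) N0.N2=(alive,v0) N0.N3=(alive,v0)
Op 6: N1 marks N1=suspect -> (suspect,v1)
Op 7: N3 marks N0=dead -> (dead,v1)
Op 8: N1 marks N2=alive -> (alive,v1)
Op 9: gossip N2<->N3 -> N2.N0=(dead,v1) N2.N1=(alive,v0) N2.N2=(alive,v0) N2.N3=(alive,v0) | N3.N0=(dead,v1) N3.N1=(alive,v0) N3.N2=(alive,v0) N3.N3=(alive,v0)
Op 10: gossip N0<->N3 -> N0.N0=(dead,v1) N0.N1=(alive,v0) N0.N2=(alive,v0) N0.N3=(alive,v0) | N3.N0=(dead,v1) N3.N1=(alive,v0) N3.N2=(alive,v0) N3.N3=(alive,v0)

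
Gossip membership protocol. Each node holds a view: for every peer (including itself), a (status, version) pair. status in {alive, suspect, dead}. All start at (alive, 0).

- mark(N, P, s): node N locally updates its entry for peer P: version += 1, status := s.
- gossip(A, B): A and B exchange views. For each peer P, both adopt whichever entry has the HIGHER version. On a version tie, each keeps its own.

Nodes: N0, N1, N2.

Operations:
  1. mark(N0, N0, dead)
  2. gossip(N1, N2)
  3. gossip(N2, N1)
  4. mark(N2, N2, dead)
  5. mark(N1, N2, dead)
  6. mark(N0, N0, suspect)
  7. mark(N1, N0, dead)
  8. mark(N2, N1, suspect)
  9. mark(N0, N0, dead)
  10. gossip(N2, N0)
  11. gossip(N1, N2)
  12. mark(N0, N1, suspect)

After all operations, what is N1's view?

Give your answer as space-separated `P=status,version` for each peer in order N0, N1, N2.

Answer: N0=dead,3 N1=suspect,1 N2=dead,1

Derivation:
Op 1: N0 marks N0=dead -> (dead,v1)
Op 2: gossip N1<->N2 -> N1.N0=(alive,v0) N1.N1=(alive,v0) N1.N2=(alive,v0) | N2.N0=(alive,v0) N2.N1=(alive,v0) N2.N2=(alive,v0)
Op 3: gossip N2<->N1 -> N2.N0=(alive,v0) N2.N1=(alive,v0) N2.N2=(alive,v0) | N1.N0=(alive,v0) N1.N1=(alive,v0) N1.N2=(alive,v0)
Op 4: N2 marks N2=dead -> (dead,v1)
Op 5: N1 marks N2=dead -> (dead,v1)
Op 6: N0 marks N0=suspect -> (suspect,v2)
Op 7: N1 marks N0=dead -> (dead,v1)
Op 8: N2 marks N1=suspect -> (suspect,v1)
Op 9: N0 marks N0=dead -> (dead,v3)
Op 10: gossip N2<->N0 -> N2.N0=(dead,v3) N2.N1=(suspect,v1) N2.N2=(dead,v1) | N0.N0=(dead,v3) N0.N1=(suspect,v1) N0.N2=(dead,v1)
Op 11: gossip N1<->N2 -> N1.N0=(dead,v3) N1.N1=(suspect,v1) N1.N2=(dead,v1) | N2.N0=(dead,v3) N2.N1=(suspect,v1) N2.N2=(dead,v1)
Op 12: N0 marks N1=suspect -> (suspect,v2)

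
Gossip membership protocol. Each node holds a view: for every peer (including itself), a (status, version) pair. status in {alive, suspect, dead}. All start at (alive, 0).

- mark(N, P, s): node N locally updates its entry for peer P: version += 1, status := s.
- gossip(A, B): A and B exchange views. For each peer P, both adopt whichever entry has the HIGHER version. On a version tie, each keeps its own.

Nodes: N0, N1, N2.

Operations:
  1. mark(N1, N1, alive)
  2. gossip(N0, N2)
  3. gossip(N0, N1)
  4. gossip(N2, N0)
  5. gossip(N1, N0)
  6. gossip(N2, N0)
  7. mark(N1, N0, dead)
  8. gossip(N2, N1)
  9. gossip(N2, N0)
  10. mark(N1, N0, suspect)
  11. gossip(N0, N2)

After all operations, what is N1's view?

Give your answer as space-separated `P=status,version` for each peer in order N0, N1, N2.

Op 1: N1 marks N1=alive -> (alive,v1)
Op 2: gossip N0<->N2 -> N0.N0=(alive,v0) N0.N1=(alive,v0) N0.N2=(alive,v0) | N2.N0=(alive,v0) N2.N1=(alive,v0) N2.N2=(alive,v0)
Op 3: gossip N0<->N1 -> N0.N0=(alive,v0) N0.N1=(alive,v1) N0.N2=(alive,v0) | N1.N0=(alive,v0) N1.N1=(alive,v1) N1.N2=(alive,v0)
Op 4: gossip N2<->N0 -> N2.N0=(alive,v0) N2.N1=(alive,v1) N2.N2=(alive,v0) | N0.N0=(alive,v0) N0.N1=(alive,v1) N0.N2=(alive,v0)
Op 5: gossip N1<->N0 -> N1.N0=(alive,v0) N1.N1=(alive,v1) N1.N2=(alive,v0) | N0.N0=(alive,v0) N0.N1=(alive,v1) N0.N2=(alive,v0)
Op 6: gossip N2<->N0 -> N2.N0=(alive,v0) N2.N1=(alive,v1) N2.N2=(alive,v0) | N0.N0=(alive,v0) N0.N1=(alive,v1) N0.N2=(alive,v0)
Op 7: N1 marks N0=dead -> (dead,v1)
Op 8: gossip N2<->N1 -> N2.N0=(dead,v1) N2.N1=(alive,v1) N2.N2=(alive,v0) | N1.N0=(dead,v1) N1.N1=(alive,v1) N1.N2=(alive,v0)
Op 9: gossip N2<->N0 -> N2.N0=(dead,v1) N2.N1=(alive,v1) N2.N2=(alive,v0) | N0.N0=(dead,v1) N0.N1=(alive,v1) N0.N2=(alive,v0)
Op 10: N1 marks N0=suspect -> (suspect,v2)
Op 11: gossip N0<->N2 -> N0.N0=(dead,v1) N0.N1=(alive,v1) N0.N2=(alive,v0) | N2.N0=(dead,v1) N2.N1=(alive,v1) N2.N2=(alive,v0)

Answer: N0=suspect,2 N1=alive,1 N2=alive,0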